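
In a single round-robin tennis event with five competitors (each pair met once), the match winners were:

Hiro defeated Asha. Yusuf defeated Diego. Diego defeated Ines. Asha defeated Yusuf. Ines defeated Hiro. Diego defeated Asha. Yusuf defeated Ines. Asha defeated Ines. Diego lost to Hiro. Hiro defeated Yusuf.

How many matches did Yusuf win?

Yusuf's results: beat Ines, Diego; lost to Asha, Hiro.
That is 2 wins.

2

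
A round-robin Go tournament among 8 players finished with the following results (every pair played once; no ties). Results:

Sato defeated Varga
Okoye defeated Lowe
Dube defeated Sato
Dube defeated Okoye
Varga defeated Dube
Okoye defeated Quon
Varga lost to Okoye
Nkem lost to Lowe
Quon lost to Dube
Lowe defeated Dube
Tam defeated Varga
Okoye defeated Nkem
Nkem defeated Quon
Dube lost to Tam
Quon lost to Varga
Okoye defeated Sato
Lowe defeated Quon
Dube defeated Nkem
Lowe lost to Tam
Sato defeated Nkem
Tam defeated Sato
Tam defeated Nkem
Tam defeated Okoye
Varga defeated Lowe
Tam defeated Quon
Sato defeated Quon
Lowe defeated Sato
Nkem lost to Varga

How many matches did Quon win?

0

Quon's results: beat no one; lost to Varga, Dube, Nkem, Sato, Lowe, Tam, Okoye.
That is 0 wins.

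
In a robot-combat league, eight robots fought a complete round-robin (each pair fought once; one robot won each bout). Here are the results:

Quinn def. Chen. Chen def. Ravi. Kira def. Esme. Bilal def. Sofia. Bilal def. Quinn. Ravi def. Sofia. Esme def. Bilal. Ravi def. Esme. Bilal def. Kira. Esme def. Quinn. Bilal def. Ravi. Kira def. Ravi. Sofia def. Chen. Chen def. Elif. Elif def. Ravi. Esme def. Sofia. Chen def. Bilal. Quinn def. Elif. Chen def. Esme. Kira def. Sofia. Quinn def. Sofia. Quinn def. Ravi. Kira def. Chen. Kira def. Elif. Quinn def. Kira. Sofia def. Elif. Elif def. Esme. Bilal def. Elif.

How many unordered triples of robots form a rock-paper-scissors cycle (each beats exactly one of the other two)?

Win totals: Ravi 2, Sofia 2, Quinn 5, Kira 5, Esme 3, Bilal 5, Elif 2, Chen 4.
A robot with w wins dominates both others in C(w,2) triples; summing gives 1 + 1 + 10 + 10 + 3 + 10 + 1 + 6 = 42 transitive triples.
Total triples C(8,3) = 56, so cyclic triples = 56 − 42 = 14.

14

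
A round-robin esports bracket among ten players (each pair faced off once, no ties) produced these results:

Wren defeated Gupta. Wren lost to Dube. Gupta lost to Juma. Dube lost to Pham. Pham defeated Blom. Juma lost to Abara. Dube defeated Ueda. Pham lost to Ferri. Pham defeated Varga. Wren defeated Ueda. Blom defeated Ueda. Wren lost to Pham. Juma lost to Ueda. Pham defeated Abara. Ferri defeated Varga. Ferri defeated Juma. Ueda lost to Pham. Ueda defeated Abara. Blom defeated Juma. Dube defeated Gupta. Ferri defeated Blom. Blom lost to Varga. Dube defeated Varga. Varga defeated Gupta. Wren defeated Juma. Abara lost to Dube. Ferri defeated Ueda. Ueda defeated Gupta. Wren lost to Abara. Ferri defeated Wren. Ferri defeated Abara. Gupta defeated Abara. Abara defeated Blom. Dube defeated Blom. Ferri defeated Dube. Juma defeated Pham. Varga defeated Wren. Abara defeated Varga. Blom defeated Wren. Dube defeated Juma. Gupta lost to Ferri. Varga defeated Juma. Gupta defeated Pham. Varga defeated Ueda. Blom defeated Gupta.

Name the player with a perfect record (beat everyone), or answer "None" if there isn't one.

Ferri

Ferri has 9 wins out of 9 opponents — a perfect record.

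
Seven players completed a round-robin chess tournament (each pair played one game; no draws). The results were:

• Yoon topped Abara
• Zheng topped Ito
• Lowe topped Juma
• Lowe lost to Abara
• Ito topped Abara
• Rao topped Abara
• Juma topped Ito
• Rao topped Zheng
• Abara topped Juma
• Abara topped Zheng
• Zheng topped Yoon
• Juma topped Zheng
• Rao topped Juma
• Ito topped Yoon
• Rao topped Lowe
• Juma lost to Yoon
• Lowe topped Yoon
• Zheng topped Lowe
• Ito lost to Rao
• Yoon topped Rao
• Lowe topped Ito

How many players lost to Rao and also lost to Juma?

2

Rao beat: Abara, Zheng, Juma, Ito, Lowe.
Juma beat: Zheng, Ito.
Both beat: Zheng, Ito — 2.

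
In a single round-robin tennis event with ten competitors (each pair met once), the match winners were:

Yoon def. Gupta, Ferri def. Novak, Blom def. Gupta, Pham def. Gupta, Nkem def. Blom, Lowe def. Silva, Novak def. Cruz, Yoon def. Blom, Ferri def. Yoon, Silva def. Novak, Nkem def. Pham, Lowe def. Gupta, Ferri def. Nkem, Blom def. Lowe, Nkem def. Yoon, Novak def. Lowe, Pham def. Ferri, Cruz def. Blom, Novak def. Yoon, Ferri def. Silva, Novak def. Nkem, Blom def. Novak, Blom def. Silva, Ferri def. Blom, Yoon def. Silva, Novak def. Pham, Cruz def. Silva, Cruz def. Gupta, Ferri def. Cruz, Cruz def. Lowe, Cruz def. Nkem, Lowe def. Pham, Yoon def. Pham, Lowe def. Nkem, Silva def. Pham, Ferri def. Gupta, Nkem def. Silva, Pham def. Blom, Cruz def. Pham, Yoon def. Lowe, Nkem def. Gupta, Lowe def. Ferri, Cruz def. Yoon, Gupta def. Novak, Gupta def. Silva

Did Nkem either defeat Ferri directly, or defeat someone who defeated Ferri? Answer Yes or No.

Yes

Nkem did not beat Ferri directly.
Nkem beat Gupta, Silva, Blom, Pham, Yoon. Of those, Pham beat Ferri.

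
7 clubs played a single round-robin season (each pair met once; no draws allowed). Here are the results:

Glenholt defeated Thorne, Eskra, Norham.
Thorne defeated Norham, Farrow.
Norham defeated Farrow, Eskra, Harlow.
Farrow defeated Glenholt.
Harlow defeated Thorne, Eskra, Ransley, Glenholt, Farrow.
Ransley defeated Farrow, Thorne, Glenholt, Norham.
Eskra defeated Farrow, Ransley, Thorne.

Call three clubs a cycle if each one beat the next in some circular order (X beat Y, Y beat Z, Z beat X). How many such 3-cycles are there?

9

Win totals: Glenholt 3, Norham 3, Ransley 4, Eskra 3, Thorne 2, Farrow 1, Harlow 5.
A club with w wins dominates both others in C(w,2) triples; summing gives 3 + 3 + 6 + 3 + 1 + 0 + 10 = 26 transitive triples.
Total triples C(7,3) = 35, so cyclic triples = 35 − 26 = 9.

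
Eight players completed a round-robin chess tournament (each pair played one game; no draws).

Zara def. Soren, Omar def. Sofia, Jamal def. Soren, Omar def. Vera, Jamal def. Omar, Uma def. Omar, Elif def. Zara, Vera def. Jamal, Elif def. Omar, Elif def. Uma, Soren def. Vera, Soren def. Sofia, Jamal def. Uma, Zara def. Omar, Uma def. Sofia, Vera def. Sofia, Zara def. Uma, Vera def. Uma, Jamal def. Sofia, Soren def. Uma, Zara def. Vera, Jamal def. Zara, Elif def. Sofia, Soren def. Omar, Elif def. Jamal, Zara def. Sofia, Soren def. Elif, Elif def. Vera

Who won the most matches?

Elif

Win totals: Sofia 0, Zara 5, Omar 2, Jamal 5, Elif 6, Uma 2, Vera 3, Soren 5.
Elif leads with 6 wins (next highest: 5).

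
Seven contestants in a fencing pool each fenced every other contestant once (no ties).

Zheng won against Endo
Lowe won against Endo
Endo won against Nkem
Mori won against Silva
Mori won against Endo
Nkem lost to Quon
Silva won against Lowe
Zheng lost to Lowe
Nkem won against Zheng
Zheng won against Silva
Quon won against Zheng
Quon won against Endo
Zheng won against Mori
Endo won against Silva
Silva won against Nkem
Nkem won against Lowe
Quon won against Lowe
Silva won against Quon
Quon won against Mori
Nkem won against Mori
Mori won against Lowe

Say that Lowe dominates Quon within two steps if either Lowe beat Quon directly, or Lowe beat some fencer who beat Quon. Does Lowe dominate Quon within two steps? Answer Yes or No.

Lowe did not beat Quon directly.
Lowe beat Zheng, Endo, but each of them lost to Quon. No two-step path.

No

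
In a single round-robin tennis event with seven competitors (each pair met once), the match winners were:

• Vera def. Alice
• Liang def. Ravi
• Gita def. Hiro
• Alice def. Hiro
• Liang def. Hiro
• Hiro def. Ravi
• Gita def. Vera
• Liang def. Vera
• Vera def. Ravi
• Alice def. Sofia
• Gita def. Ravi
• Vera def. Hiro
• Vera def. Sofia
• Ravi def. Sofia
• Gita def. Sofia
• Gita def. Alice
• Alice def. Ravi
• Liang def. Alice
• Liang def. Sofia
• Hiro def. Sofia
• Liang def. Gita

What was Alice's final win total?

Alice's results: beat Ravi, Hiro, Sofia; lost to Vera, Gita, Liang.
That is 3 wins.

3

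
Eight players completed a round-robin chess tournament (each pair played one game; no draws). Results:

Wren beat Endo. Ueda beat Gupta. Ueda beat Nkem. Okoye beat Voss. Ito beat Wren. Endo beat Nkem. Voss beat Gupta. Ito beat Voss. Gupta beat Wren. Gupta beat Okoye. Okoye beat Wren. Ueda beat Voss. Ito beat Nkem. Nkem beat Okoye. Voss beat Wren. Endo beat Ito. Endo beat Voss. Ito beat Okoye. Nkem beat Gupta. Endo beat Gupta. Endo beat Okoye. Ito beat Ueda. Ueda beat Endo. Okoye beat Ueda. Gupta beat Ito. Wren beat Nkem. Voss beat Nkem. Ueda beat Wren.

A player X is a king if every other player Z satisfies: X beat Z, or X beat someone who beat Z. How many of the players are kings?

Okoye cannot reach Ito in two steps.
Ueda reaches everyone (king).
Endo reaches everyone (king).
Voss cannot reach Ueda in two steps.
Ito reaches everyone (king).
Gupta reaches everyone (king).
Nkem cannot reach Endo in two steps.
Wren cannot reach Ueda in two steps.
Kings: Ueda, Endo, Ito, Gupta — 4.

4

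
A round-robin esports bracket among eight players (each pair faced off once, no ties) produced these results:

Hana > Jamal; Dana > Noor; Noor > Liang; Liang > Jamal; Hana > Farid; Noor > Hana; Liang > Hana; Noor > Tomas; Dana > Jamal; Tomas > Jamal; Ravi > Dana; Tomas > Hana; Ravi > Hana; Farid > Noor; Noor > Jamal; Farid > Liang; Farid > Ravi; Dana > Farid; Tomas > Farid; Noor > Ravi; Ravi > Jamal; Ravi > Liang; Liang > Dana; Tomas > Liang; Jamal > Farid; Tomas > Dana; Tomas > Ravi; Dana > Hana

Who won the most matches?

Tomas

Win totals: Farid 3, Tomas 6, Dana 4, Ravi 4, Jamal 1, Noor 5, Liang 3, Hana 2.
Tomas leads with 6 wins (next highest: 5).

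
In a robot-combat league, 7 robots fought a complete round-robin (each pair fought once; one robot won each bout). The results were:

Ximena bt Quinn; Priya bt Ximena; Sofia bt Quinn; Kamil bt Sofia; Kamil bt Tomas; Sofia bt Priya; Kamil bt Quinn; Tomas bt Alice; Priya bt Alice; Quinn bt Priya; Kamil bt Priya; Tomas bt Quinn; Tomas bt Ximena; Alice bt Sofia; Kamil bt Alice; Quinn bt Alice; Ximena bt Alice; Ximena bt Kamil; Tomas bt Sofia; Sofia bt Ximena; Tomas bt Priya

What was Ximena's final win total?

Ximena's results: beat Alice, Kamil, Quinn; lost to Tomas, Sofia, Priya.
That is 3 wins.

3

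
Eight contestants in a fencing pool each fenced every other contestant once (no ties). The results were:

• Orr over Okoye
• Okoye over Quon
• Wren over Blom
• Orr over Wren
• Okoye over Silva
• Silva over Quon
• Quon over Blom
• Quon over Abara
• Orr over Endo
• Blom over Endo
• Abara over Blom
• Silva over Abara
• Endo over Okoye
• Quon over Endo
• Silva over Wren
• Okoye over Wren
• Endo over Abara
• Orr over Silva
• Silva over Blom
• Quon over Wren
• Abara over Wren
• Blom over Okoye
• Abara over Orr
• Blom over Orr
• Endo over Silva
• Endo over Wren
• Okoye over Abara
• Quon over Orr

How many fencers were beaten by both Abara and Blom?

Abara beat: Wren, Orr, Blom.
Blom beat: Orr, Okoye, Endo.
Both beat: Orr — 1.

1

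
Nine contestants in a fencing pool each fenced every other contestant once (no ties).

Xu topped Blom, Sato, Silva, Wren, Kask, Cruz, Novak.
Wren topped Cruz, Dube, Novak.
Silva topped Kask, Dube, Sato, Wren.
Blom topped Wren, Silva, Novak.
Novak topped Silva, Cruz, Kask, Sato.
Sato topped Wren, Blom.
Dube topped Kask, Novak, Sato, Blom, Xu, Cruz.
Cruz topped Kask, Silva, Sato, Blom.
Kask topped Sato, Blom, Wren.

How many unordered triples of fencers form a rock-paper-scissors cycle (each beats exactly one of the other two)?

20

Win totals: Sato 2, Kask 3, Wren 3, Cruz 4, Dube 6, Novak 4, Xu 7, Blom 3, Silva 4.
A fencer with w wins dominates both others in C(w,2) triples; summing gives 1 + 3 + 3 + 6 + 15 + 6 + 21 + 3 + 6 = 64 transitive triples.
Total triples C(9,3) = 84, so cyclic triples = 84 − 64 = 20.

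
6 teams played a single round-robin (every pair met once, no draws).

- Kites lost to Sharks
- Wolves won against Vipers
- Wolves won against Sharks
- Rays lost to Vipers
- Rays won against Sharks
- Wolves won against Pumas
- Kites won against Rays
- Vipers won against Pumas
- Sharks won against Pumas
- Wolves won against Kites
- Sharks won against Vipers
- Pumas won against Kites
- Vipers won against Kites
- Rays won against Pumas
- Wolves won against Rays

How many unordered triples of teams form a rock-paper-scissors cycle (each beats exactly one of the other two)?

Of the C(6,3) = 20 triples, the cyclic ones are: {Rays, Kites, Pumas}; {Rays, Kites, Sharks}; {Rays, Sharks, Vipers}.
That is 3.

3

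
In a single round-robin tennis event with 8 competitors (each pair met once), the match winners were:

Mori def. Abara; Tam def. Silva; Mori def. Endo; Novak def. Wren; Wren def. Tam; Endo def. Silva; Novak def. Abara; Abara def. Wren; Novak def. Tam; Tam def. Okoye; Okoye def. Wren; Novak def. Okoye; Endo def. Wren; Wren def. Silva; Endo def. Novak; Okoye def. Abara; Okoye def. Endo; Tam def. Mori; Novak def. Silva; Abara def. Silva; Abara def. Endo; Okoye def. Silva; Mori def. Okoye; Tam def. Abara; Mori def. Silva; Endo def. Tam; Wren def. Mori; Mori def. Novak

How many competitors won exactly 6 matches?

Win totals: Wren 3, Tam 4, Silva 0, Abara 3, Novak 5, Endo 4, Okoye 4, Mori 5.
No competitor has exactly 6 wins.

0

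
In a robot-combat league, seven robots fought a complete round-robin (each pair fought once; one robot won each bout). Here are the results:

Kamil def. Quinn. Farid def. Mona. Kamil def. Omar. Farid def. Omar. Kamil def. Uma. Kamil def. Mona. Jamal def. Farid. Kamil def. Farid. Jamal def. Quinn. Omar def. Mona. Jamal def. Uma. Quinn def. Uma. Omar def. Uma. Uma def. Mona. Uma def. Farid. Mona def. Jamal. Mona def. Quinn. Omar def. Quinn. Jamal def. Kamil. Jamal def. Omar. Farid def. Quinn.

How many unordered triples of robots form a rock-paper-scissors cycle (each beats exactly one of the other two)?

7

Win totals: Farid 3, Quinn 1, Uma 2, Omar 3, Mona 2, Jamal 5, Kamil 5.
A robot with w wins dominates both others in C(w,2) triples; summing gives 3 + 0 + 1 + 3 + 1 + 10 + 10 = 28 transitive triples.
Total triples C(7,3) = 35, so cyclic triples = 35 − 28 = 7.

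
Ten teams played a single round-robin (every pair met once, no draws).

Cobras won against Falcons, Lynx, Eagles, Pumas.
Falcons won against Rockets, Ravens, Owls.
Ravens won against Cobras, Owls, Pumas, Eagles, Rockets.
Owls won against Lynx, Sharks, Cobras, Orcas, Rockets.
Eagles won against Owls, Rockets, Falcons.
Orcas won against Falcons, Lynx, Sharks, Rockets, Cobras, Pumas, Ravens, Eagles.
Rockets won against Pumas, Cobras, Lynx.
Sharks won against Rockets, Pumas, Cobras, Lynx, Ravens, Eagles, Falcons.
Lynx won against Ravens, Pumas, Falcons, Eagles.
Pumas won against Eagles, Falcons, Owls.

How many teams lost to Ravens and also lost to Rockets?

2

Ravens beat: Rockets, Cobras, Pumas, Owls, Eagles.
Rockets beat: Cobras, Lynx, Pumas.
Both beat: Cobras, Pumas — 2.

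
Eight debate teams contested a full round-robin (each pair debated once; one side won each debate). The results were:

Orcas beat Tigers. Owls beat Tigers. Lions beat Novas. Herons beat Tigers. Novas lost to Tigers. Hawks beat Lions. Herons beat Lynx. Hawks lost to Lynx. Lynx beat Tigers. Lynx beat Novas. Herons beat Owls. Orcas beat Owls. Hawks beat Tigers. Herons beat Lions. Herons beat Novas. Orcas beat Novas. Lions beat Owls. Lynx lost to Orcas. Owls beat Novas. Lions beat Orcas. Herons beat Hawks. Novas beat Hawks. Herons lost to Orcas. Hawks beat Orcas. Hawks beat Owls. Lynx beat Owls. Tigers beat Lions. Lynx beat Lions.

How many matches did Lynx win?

5

Lynx's results: beat Lions, Novas, Owls, Tigers, Hawks; lost to Orcas, Herons.
That is 5 wins.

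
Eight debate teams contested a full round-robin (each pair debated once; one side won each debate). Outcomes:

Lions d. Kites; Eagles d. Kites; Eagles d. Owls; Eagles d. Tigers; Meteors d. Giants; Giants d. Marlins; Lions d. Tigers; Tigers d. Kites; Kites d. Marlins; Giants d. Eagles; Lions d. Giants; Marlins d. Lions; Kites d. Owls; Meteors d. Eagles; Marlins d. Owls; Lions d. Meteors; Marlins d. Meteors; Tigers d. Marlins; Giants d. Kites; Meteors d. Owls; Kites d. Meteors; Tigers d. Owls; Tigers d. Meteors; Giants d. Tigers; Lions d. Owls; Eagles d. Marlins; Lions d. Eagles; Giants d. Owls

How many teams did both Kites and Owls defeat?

0

Kites beat: Marlins, Meteors, Owls.
Owls beat: no one.
No one was beaten by both.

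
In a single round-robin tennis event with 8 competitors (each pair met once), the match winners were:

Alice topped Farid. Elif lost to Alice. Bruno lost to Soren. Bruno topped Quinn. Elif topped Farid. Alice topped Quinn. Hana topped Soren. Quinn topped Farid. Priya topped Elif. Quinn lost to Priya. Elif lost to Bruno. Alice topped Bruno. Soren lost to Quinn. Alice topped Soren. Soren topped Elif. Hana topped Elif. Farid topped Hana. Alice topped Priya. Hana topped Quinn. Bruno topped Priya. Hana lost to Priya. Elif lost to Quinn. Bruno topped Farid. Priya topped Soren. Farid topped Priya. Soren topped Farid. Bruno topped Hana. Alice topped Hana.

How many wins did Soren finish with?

Soren's results: beat Bruno, Farid, Elif; lost to Hana, Alice, Priya, Quinn.
That is 3 wins.

3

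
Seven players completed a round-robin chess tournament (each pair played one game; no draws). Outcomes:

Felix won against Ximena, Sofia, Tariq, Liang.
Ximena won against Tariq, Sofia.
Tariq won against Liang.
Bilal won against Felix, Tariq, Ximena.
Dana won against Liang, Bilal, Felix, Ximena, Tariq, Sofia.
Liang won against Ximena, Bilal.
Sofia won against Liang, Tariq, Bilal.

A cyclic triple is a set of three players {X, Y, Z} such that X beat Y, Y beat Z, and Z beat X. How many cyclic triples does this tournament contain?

6

Win totals: Bilal 3, Tariq 1, Dana 6, Liang 2, Sofia 3, Ximena 2, Felix 4.
A player with w wins dominates both others in C(w,2) triples; summing gives 3 + 0 + 15 + 1 + 3 + 1 + 6 = 29 transitive triples.
Total triples C(7,3) = 35, so cyclic triples = 35 − 29 = 6.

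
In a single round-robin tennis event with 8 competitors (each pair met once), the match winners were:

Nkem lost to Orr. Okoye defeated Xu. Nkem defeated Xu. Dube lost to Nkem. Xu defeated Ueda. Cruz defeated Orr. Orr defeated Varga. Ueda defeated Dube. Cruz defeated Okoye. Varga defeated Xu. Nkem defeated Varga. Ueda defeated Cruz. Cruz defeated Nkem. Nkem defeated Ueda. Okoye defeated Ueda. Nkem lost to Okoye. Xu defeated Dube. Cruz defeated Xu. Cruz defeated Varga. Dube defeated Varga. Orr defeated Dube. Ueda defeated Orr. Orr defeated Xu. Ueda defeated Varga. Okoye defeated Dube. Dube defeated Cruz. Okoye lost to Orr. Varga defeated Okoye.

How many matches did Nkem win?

4

Nkem's results: beat Ueda, Varga, Xu, Dube; lost to Orr, Okoye, Cruz.
That is 4 wins.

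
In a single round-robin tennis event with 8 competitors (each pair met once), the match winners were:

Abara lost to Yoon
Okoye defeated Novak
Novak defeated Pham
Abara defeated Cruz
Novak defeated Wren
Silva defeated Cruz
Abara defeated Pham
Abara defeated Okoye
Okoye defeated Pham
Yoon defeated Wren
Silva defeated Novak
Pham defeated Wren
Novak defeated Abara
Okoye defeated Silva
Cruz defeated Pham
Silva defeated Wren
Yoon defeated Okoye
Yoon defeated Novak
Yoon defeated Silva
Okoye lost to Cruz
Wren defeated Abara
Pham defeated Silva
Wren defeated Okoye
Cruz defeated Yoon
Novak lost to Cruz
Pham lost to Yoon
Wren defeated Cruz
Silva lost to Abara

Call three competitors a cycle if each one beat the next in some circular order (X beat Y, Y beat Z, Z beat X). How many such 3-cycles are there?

Win totals: Silva 3, Cruz 4, Pham 2, Novak 3, Okoye 3, Abara 4, Yoon 6, Wren 3.
A competitor with w wins dominates both others in C(w,2) triples; summing gives 3 + 6 + 1 + 3 + 3 + 6 + 15 + 3 = 40 transitive triples.
Total triples C(8,3) = 56, so cyclic triples = 56 − 40 = 16.

16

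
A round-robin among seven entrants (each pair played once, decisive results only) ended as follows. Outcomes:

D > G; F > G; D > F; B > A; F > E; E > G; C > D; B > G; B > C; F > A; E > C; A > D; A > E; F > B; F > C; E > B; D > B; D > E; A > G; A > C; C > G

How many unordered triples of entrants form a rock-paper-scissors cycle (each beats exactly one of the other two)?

6

Win totals: A 4, B 3, C 2, D 4, E 3, F 5, G 0.
An entrant with w wins dominates both others in C(w,2) triples; summing gives 6 + 3 + 1 + 6 + 3 + 10 + 0 = 29 transitive triples.
Total triples C(7,3) = 35, so cyclic triples = 35 − 29 = 6.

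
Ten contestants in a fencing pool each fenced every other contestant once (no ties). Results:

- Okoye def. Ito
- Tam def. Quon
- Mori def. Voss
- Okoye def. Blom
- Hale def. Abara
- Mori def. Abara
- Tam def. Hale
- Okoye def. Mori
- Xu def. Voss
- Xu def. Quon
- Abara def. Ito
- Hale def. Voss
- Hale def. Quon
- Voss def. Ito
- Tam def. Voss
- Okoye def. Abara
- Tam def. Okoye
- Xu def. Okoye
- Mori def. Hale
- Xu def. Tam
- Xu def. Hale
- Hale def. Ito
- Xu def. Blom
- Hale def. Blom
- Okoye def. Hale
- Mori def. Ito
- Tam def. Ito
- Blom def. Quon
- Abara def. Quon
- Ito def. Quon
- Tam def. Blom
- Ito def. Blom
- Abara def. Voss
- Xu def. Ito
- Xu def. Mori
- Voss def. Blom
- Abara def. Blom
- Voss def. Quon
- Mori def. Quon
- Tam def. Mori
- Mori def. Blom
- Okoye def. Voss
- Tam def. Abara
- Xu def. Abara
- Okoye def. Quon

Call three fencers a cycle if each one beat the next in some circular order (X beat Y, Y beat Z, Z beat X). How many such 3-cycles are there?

0

Win totals: Blom 1, Voss 3, Mori 6, Hale 5, Abara 4, Xu 9, Ito 2, Tam 8, Okoye 7, Quon 0.
A fencer with w wins dominates both others in C(w,2) triples; summing gives 0 + 3 + 15 + 10 + 6 + 36 + 1 + 28 + 21 + 0 = 120 transitive triples.
Total triples C(10,3) = 120, so cyclic triples = 120 − 120 = 0.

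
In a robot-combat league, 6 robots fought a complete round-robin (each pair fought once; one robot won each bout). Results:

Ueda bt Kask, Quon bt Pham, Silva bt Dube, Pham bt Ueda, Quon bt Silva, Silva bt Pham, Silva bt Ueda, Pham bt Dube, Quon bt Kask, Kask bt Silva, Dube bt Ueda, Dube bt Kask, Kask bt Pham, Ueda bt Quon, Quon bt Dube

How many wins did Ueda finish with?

2

Ueda's results: beat Quon, Kask; lost to Pham, Silva, Dube.
That is 2 wins.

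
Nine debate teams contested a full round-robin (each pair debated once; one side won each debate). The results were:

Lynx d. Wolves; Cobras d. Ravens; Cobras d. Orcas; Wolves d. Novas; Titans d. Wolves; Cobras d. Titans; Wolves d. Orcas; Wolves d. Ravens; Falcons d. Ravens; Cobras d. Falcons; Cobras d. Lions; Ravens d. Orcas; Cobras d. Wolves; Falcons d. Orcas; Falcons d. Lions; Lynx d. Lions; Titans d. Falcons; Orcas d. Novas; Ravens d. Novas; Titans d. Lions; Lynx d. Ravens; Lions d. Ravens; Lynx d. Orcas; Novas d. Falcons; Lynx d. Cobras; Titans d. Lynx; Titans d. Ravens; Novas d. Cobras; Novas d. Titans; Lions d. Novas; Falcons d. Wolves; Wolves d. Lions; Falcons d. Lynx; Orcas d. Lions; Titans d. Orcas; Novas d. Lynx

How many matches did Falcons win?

5

Falcons' results: beat Wolves, Lynx, Orcas, Ravens, Lions; lost to Cobras, Novas, Titans.
That is 5 wins.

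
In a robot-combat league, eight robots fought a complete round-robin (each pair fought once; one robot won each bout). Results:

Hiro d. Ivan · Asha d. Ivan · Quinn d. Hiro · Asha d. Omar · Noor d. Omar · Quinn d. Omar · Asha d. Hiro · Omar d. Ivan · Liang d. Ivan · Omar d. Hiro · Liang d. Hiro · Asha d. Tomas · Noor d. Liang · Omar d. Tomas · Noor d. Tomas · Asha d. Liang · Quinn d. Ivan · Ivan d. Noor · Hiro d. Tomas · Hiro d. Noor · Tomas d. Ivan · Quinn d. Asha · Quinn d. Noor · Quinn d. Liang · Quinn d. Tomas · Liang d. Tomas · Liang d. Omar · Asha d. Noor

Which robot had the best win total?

Quinn

Win totals: Liang 4, Ivan 1, Omar 3, Hiro 3, Noor 3, Asha 6, Quinn 7, Tomas 1.
Quinn leads with 7 wins (next highest: 6).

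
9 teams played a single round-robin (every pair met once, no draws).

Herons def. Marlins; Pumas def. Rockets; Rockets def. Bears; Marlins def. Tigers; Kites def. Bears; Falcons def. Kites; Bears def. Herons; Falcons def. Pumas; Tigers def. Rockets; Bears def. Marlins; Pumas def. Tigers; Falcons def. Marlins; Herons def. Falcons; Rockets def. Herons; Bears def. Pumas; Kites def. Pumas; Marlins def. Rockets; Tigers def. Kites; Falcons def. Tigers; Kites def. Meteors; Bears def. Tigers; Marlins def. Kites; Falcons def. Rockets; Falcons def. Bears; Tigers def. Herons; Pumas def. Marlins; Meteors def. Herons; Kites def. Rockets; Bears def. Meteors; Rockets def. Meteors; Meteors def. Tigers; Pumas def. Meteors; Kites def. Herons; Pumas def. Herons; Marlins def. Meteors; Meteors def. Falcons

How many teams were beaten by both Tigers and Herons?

0

Tigers beat: Kites, Herons, Rockets.
Herons beat: Marlins, Falcons.
No one was beaten by both.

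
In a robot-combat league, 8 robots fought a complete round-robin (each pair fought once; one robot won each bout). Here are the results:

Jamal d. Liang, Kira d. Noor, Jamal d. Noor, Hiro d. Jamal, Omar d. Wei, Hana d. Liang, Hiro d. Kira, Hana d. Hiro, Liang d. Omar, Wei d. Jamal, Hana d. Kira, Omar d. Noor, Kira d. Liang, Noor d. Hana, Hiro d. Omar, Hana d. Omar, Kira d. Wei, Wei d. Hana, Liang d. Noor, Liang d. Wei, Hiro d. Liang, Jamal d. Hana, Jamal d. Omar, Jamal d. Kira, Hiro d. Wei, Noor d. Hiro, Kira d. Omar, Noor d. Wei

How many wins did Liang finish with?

3

Liang's results: beat Wei, Noor, Omar; lost to Hana, Hiro, Kira, Jamal.
That is 3 wins.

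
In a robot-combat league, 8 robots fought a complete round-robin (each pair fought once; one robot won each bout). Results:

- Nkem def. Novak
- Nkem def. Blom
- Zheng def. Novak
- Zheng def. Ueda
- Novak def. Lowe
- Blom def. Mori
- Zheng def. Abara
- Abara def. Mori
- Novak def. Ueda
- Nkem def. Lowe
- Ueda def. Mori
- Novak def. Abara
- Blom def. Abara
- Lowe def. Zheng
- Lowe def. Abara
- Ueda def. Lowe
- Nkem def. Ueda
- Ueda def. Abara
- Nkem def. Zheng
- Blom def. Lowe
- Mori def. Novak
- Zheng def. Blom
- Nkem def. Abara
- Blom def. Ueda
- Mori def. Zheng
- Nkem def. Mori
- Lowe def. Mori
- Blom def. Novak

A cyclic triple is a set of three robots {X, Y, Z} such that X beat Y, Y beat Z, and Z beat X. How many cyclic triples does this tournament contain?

Win totals: Lowe 3, Abara 1, Blom 5, Ueda 3, Zheng 4, Nkem 7, Novak 3, Mori 2.
A robot with w wins dominates both others in C(w,2) triples; summing gives 3 + 0 + 10 + 3 + 6 + 21 + 3 + 1 = 47 transitive triples.
Total triples C(8,3) = 56, so cyclic triples = 56 − 47 = 9.

9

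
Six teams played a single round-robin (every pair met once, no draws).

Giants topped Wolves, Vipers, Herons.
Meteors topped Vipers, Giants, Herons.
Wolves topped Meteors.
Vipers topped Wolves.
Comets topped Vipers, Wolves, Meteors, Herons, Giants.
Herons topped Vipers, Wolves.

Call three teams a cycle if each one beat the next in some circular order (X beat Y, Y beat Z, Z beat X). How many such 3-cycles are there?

Win totals: Vipers 1, Giants 3, Comets 5, Meteors 3, Herons 2, Wolves 1.
A team with w wins dominates both others in C(w,2) triples; summing gives 0 + 3 + 10 + 3 + 1 + 0 = 17 transitive triples.
Total triples C(6,3) = 20, so cyclic triples = 20 − 17 = 3.

3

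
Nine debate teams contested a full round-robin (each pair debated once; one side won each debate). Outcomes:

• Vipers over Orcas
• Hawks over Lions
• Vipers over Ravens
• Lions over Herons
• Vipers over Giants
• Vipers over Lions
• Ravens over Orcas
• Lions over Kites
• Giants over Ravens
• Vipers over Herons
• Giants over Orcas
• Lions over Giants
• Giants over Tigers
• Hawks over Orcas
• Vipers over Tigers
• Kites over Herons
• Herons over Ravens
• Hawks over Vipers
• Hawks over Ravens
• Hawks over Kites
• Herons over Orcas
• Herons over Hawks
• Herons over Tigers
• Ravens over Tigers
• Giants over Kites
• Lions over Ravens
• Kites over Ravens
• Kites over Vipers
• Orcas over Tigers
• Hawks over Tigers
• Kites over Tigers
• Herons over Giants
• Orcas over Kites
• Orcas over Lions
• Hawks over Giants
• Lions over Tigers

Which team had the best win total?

Win totals: Orcas 3, Ravens 2, Hawks 7, Tigers 0, Lions 5, Kites 4, Vipers 6, Giants 4, Herons 5.
Hawks leads with 7 wins (next highest: 6).

Hawks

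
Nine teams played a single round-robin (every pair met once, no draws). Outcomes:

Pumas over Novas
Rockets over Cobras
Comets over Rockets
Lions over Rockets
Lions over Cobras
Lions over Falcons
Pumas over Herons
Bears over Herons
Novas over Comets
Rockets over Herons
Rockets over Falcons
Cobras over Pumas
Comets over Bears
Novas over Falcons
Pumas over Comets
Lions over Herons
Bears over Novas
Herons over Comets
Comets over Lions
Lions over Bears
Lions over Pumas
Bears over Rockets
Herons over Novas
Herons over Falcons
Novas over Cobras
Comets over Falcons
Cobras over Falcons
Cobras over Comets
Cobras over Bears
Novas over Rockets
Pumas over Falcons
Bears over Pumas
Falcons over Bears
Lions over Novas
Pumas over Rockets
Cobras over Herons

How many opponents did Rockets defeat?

3

Rockets' results: beat Falcons, Cobras, Herons; lost to Bears, Pumas, Novas, Lions, Comets.
That is 3 wins.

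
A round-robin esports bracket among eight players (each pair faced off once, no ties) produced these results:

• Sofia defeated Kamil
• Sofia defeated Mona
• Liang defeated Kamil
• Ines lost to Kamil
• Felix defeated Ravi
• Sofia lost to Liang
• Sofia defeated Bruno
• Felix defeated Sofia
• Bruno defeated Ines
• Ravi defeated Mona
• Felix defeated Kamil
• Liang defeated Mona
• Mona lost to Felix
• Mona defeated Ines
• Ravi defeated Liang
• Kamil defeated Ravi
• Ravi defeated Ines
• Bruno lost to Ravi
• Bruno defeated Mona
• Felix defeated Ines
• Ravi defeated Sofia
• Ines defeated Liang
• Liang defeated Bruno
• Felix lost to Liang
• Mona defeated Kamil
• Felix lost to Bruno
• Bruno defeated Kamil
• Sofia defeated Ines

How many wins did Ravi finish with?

5

Ravi's results: beat Ines, Bruno, Sofia, Mona, Liang; lost to Felix, Kamil.
That is 5 wins.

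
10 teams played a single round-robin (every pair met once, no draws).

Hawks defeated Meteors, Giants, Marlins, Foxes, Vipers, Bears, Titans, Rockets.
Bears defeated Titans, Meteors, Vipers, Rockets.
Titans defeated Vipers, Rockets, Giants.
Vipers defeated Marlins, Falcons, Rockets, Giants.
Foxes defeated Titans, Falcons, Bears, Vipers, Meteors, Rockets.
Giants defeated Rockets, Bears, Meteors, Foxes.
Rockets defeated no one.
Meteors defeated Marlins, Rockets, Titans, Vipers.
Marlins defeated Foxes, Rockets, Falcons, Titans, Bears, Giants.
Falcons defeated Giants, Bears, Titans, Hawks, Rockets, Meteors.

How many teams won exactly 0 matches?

1

Win totals: Falcons 6, Foxes 6, Meteors 4, Bears 4, Vipers 4, Marlins 6, Hawks 8, Rockets 0, Giants 4, Titans 3.
Exactly 0: Rockets — 1 team.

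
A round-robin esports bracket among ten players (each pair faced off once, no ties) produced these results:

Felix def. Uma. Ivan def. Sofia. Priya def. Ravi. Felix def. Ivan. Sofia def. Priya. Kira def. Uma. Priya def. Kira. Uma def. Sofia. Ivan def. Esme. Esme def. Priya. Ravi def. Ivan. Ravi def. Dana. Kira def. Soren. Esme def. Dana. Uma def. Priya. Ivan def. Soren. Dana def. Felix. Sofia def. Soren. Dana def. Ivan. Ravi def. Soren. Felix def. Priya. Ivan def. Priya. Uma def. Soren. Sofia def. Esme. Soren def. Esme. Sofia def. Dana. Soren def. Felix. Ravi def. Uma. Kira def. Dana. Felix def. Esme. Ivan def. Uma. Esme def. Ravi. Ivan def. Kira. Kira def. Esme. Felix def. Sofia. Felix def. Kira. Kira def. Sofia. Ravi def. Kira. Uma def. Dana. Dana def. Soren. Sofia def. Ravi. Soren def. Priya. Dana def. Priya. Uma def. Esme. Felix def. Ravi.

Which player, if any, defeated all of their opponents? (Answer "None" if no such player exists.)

None

Highest win total is Felix with 7 (out of 9 possible).
Felix lost to Dana, Soren, so no player went undefeated.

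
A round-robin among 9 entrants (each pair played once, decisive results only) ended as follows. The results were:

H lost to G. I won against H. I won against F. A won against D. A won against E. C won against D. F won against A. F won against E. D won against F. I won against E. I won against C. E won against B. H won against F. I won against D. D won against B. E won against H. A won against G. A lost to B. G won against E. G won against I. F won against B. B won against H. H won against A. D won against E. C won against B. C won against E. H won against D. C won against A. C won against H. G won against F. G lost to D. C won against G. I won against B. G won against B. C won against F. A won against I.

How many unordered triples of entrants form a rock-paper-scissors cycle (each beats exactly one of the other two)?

18

Win totals: A 4, B 2, C 7, D 4, E 2, F 3, G 5, H 3, I 6.
An entrant with w wins dominates both others in C(w,2) triples; summing gives 6 + 1 + 21 + 6 + 1 + 3 + 10 + 3 + 15 = 66 transitive triples.
Total triples C(9,3) = 84, so cyclic triples = 84 − 66 = 18.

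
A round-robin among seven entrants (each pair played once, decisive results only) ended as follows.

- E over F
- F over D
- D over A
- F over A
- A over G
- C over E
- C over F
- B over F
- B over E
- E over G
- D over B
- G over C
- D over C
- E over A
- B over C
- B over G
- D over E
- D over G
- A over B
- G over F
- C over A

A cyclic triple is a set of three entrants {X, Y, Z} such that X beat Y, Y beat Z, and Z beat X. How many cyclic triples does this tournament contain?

Win totals: A 2, B 4, C 3, D 5, E 3, F 2, G 2.
An entrant with w wins dominates both others in C(w,2) triples; summing gives 1 + 6 + 3 + 10 + 3 + 1 + 1 = 25 transitive triples.
Total triples C(7,3) = 35, so cyclic triples = 35 − 25 = 10.

10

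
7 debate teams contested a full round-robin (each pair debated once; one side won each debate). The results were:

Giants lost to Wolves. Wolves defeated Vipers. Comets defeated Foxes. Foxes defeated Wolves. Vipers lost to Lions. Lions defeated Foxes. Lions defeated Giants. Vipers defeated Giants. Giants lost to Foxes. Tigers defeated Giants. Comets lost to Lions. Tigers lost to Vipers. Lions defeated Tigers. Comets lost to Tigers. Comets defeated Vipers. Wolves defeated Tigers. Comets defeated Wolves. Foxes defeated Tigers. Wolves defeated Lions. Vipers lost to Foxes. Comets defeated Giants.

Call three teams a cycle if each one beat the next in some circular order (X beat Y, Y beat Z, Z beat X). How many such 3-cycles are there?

Win totals: Foxes 4, Giants 0, Lions 5, Vipers 2, Wolves 4, Tigers 2, Comets 4.
A team with w wins dominates both others in C(w,2) triples; summing gives 6 + 0 + 10 + 1 + 6 + 1 + 6 = 30 transitive triples.
Total triples C(7,3) = 35, so cyclic triples = 35 − 30 = 5.

5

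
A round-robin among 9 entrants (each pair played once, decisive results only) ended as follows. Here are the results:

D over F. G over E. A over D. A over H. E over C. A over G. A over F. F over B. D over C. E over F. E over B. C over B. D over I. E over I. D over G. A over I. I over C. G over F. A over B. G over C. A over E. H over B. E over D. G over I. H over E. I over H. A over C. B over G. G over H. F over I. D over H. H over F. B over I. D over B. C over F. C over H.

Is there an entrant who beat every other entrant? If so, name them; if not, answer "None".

A

A has 8 wins out of 8 opponents — a perfect record.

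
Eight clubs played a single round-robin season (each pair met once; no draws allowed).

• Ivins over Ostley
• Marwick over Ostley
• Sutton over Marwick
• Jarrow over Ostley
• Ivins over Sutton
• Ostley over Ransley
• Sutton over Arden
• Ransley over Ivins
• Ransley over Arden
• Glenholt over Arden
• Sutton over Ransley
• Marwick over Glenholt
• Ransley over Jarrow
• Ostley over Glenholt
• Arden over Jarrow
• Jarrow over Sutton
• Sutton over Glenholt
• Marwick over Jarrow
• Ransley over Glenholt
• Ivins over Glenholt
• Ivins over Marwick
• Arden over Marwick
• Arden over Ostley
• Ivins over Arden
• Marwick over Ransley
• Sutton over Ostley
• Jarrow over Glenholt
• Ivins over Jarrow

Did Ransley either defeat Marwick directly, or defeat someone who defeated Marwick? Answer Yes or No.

Yes

Ransley did not beat Marwick directly.
Ransley beat Arden, Jarrow, Glenholt, Ivins. Of those, Arden beat Marwick.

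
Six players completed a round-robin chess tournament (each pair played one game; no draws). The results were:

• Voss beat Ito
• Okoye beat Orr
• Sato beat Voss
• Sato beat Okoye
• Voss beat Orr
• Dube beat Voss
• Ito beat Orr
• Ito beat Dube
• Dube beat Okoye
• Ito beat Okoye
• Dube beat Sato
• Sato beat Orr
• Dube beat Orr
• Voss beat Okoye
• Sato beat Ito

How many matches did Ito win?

Ito's results: beat Dube, Orr, Okoye; lost to Sato, Voss.
That is 3 wins.

3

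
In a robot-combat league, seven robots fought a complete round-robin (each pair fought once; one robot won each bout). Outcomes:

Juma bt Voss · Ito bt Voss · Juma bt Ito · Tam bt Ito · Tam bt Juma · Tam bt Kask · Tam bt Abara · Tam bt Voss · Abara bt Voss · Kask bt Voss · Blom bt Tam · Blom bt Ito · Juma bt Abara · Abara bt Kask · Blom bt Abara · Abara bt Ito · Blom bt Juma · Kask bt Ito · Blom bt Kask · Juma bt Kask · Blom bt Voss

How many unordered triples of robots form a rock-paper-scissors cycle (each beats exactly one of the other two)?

0

Win totals: Voss 0, Tam 5, Abara 3, Juma 4, Ito 1, Blom 6, Kask 2.
A robot with w wins dominates both others in C(w,2) triples; summing gives 0 + 10 + 3 + 6 + 0 + 15 + 1 = 35 transitive triples.
Total triples C(7,3) = 35, so cyclic triples = 35 − 35 = 0.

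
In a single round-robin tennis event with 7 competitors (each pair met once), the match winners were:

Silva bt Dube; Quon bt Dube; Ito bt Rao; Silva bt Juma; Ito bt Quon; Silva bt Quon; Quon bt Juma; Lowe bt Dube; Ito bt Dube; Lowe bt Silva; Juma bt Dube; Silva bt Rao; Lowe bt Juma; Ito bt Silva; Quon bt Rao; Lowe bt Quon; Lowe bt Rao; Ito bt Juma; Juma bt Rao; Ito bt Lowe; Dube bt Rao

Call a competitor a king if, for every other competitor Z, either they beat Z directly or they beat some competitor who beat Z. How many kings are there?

1

Quon cannot reach Silva, Lowe, Ito in two steps.
Juma cannot reach Quon, Silva, Lowe, Ito in two steps.
Rao cannot reach Quon, Juma, Silva, Lowe, Ito, Dube in two steps.
Silva cannot reach Lowe, Ito in two steps.
Lowe cannot reach Ito in two steps.
Ito reaches everyone (king).
Dube cannot reach Quon, Juma, Silva, Lowe, Ito in two steps.
Kings: Ito — 1.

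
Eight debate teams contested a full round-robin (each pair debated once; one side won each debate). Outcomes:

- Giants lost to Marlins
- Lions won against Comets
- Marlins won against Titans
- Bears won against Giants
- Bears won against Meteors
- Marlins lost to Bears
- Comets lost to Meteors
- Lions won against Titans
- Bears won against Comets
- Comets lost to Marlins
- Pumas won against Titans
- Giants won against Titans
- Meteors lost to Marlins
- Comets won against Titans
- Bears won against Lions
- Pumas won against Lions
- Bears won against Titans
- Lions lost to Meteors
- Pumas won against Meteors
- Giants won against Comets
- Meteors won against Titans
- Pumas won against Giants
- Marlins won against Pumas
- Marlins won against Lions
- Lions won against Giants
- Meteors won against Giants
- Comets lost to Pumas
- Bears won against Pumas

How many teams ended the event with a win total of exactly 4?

Win totals: Bears 7, Marlins 6, Titans 0, Lions 3, Meteors 4, Giants 2, Comets 1, Pumas 5.
Exactly 4: Meteors — 1 team.

1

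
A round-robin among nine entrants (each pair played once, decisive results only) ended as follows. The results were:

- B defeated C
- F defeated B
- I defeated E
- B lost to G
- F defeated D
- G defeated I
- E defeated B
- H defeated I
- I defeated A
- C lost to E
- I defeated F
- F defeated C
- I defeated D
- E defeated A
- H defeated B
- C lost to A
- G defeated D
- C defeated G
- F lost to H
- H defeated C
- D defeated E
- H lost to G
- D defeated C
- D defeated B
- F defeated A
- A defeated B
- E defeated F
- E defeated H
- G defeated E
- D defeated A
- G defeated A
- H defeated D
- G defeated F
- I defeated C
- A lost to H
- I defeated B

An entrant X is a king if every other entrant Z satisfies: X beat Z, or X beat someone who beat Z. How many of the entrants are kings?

5

A cannot reach D, E, F, H, I in two steps.
B cannot reach A, D, E, F, H, I in two steps.
C reaches everyone (king).
D cannot reach I in two steps.
E reaches everyone (king).
F cannot reach H, I in two steps.
G reaches everyone (king).
H reaches everyone (king).
I reaches everyone (king).
Kings: C, E, G, H, I — 5.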